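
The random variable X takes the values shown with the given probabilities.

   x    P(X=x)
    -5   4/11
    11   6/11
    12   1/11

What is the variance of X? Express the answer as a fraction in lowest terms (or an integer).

7306/121

E[X] = (4/11)·(-5) + (6/11)·11 + (1/11)·12 = 58/11
E[X²] = (4/11)·25 + (6/11)·121 + (1/11)·144 = 970/11
Var(X) = 970/11 − (58/11)² = 7306/121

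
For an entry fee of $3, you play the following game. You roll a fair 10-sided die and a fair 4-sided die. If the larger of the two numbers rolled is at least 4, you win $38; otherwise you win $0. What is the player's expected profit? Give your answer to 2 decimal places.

$26.45

E[payout] = (9/40)·0 + (31/40)·38 = 589/20
Expected profit = 589/20 − 3 = 529/20 ≈ $26.45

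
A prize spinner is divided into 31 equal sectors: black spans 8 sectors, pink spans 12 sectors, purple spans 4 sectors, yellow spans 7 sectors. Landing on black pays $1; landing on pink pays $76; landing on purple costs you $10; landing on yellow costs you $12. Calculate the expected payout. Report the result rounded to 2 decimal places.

E[payout] = (8/31)·1 + (12/31)·76 + (4/31)·(-10) + (7/31)·(-12) = 796/31
≈ $25.68

$25.68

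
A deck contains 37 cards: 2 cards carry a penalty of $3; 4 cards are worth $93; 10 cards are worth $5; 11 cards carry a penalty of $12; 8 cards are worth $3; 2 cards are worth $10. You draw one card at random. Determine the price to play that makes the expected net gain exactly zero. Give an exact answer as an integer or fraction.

328/37 dollars

E[payout] = (2/37)·(-3) + (4/37)·93 + (10/37)·5 + (11/37)·(-12) + (8/37)·3 + (2/37)·10 = 328/37
Fair fee = E[payout] = 328/37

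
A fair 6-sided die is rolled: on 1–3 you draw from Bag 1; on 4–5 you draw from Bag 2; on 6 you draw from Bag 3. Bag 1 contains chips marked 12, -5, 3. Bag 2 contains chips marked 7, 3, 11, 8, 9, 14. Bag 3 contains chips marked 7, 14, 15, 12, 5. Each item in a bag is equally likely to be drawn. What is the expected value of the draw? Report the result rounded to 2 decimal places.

6.32

E[X | Bag 1] = (12 − 5 + 3)/3 = 10/3
E[X | Bag 2] = (7 + 3 + 11 + 8 + 9 + 14)/6 = 26/3
E[X | Bag 3] = (7 + 14 + 15 + 12 + 5)/5 = 53/5
E[X] = (1/2)·10/3 + (1/3)·26/3 + (1/6)·53/5 = 569/90 ≈ 6.32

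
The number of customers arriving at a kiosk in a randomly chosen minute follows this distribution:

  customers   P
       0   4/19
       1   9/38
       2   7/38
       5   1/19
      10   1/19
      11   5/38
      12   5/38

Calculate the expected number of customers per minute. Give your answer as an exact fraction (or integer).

E[X] = (4/19)·0 + (9/38)·1 + (7/38)·2 + (1/19)·5 + (1/19)·10 + (5/38)·11 + (5/38)·12
     = 84/19

84/19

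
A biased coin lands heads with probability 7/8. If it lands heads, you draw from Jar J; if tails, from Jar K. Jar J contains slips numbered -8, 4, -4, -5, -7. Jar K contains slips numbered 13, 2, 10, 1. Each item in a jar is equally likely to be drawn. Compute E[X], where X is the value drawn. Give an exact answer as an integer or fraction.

-43/16

E[X | Jar J] = (-8 + 4 − 4 − 5 − 7)/5 = -4
E[X | Jar K] = (13 + 2 + 10 + 1)/4 = 13/2
E[X] = (7/8)·(-4) + (1/8)·13/2 = -43/16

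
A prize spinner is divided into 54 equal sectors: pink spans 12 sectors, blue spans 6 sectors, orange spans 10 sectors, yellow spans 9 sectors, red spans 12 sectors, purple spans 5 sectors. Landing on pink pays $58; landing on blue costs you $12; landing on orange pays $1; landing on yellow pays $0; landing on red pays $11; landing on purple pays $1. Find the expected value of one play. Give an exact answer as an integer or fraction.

257/18 dollars

E[payout] = (12/54)·58 + (6/54)·(-12) + (10/54)·1 + (9/54)·0 + (12/54)·11 + (5/54)·1 = 257/18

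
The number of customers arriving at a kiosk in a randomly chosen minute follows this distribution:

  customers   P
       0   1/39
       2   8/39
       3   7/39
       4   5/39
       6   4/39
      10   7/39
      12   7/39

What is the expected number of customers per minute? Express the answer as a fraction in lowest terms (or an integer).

235/39

E[X] = (1/39)·0 + (8/39)·2 + (7/39)·3 + (5/39)·4 + (4/39)·6 + (7/39)·10 + (7/39)·12
     = 235/39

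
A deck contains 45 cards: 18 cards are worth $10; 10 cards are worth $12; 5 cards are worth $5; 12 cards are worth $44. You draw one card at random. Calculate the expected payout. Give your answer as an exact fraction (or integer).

E[payout] = (18/45)·10 + (10/45)·12 + (5/45)·5 + (12/45)·44 = 853/45

853/45 dollars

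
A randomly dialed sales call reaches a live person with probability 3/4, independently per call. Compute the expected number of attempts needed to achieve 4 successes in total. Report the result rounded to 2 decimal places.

5.33

By linearity (sum of 4 independent geometric waits), E[trials] = 4/p = 4/(3/4) = 16/3.
≈ 5.33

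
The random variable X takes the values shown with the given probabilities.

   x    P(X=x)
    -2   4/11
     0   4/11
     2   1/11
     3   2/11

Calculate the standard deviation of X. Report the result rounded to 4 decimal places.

E[X] = 0, E[X²] = 38/11
Var(X) = E[X²] − (E[X])² = 38/11 − 0 = 38/11
SD(X) = √(38/11) ≈ 1.8586

1.8586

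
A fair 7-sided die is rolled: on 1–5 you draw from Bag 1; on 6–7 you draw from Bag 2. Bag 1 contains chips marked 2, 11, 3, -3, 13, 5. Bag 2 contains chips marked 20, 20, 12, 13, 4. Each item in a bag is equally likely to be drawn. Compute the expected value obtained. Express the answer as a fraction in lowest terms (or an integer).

E[X | Bag 1] = (2 + 11 + 3 − 3 + 13 + 5)/6 = 31/6
E[X | Bag 2] = (20 + 20 + 12 + 13 + 4)/5 = 69/5
E[X] = (5/7)·31/6 + (2/7)·69/5 = 229/30

229/30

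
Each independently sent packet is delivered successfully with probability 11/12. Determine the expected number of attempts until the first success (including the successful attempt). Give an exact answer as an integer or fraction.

For a geometric distribution, E[trials] = 1/p = 1/(11/12) = 12/11.

12/11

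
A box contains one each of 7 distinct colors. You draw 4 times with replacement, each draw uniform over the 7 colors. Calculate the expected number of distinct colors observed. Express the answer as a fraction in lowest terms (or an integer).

1105/343

Let Xⱼ=1 if type j appears at least once. P(Xⱼ=1) = 1 − ((7−1)/7)^4 = 1105/2401.
E[#distinct] = 7·1105/2401 = 1105/343.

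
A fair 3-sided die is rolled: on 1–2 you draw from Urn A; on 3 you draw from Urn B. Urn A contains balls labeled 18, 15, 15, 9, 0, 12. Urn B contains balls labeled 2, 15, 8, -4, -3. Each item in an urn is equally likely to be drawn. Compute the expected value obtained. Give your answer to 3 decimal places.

E[X | Urn A] = (18 + 15 + 15 + 9 + 0 + 12)/6 = 23/2
E[X | Urn B] = (2 + 15 + 8 − 4 − 3)/5 = 18/5
E[X] = (2/3)·23/2 + (1/3)·18/5 = 133/15 ≈ 8.867

8.867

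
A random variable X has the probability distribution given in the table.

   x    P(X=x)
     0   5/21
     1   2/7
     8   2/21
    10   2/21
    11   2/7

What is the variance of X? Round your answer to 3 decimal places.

24.027

E[X] = (5/21)·0 + (2/7)·1 + (2/21)·8 + (2/21)·10 + (2/7)·11 = 36/7
E[X²] = (5/21)·0 + (2/7)·1 + (2/21)·64 + (2/21)·100 + (2/7)·121 = 1060/21
Var(X) = 1060/21 − (36/7)² = 3532/147 ≈ 24.027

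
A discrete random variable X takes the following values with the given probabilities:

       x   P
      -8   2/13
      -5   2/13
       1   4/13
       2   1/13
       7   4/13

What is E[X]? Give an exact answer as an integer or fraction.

8/13

E[X] = (2/13)·(-8) + (2/13)·(-5) + (4/13)·1 + (1/13)·2 + (4/13)·7
     = 8/13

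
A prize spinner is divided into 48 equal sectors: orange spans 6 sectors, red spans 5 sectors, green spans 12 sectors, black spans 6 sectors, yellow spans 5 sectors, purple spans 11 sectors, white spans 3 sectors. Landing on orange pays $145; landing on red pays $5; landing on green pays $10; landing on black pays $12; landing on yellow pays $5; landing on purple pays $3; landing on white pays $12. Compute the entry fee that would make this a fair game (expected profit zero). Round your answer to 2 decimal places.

$24.60

E[payout] = (6/48)·145 + (5/48)·5 + (12/48)·10 + (6/48)·12 + (5/48)·5 + (11/48)·3 + (3/48)·12 = 1181/48
Fair fee = E[payout] = 1181/48 ≈ $24.60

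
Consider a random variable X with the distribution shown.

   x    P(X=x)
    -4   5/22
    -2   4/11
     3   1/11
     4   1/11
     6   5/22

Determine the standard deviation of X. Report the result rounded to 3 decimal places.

E[X] = 4/11, E[X²] = 171/11
Var(X) = E[X²] − (E[X])² = 171/11 − 16/121 = 1865/121
SD(X) = √(1865/121) ≈ 3.926

3.926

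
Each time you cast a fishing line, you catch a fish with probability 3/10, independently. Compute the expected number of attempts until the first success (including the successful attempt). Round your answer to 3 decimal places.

For a geometric distribution, E[trials] = 1/p = 1/(3/10) = 10/3.
≈ 3.333

3.333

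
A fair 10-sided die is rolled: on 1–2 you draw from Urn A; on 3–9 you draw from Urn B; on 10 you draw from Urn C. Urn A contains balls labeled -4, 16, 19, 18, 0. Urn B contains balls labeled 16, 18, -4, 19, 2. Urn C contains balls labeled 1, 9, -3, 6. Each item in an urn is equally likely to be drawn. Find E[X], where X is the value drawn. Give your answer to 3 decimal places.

E[X | Urn A] = (-4 + 16 + 19 + 18 + 0)/5 = 49/5
E[X | Urn B] = (16 + 18 − 4 + 19 + 2)/5 = 51/5
E[X | Urn C] = (1 + 9 − 3 + 6)/4 = 13/4
E[X] = (1/5)·49/5 + (7/10)·51/5 + (1/10)·13/4 = 377/40 ≈ 9.425

9.425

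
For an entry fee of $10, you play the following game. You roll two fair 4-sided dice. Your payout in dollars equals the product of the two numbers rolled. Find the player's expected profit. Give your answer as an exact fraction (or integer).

-15/4 dollars

Distribution of the product of the two numbers rolled: 1 w.p. 1/16, 2 w.p. 1/8, 3 w.p. 1/8, 4 w.p. 3/16, 6 w.p. 1/8, 8 w.p. 1/8, …
E[payout] = (1/16)·1 + (1/8)·2 + (1/8)·3 + (3/16)·4 + (1/8)·6 + (1/8)·8 + (1/16)·9 + (1/8)·12 + (1/16)·16 = 25/4
Expected profit = 25/4 − 10 = -15/4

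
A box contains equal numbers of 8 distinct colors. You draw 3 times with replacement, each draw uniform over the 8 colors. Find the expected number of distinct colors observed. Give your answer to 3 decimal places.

2.641

Let Xⱼ=1 if type j appears at least once. P(Xⱼ=1) = 1 − ((8−1)/8)^3 = 169/512.
E[#distinct] = 8·169/512 = 169/64.
≈ 2.641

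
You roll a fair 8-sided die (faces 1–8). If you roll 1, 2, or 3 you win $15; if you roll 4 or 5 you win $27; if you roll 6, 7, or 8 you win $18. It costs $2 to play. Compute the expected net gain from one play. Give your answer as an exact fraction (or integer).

E[payout] = (3/8)·15 + (3/8)·18 + (1/4)·27 = 153/8
Expected profit = 153/8 − 2 = 137/8

137/8 dollars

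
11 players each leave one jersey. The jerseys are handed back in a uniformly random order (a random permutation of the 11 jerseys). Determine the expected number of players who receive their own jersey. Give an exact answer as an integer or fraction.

1

Let Xᵢ = 1 if person i gets their own jersey. For each i, P(Xᵢ=1) = 1/11.
By linearity of expectation, E[X₁+…+X_11] = 11·(1/11) = 1.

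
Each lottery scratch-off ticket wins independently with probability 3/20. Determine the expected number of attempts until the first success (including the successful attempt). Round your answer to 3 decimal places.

For a geometric distribution, E[trials] = 1/p = 1/(3/20) = 20/3.
≈ 6.667

6.667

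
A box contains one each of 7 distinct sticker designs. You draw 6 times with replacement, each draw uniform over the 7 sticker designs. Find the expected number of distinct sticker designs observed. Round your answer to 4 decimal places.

4.2240

Let Xⱼ=1 if type j appears at least once. P(Xⱼ=1) = 1 − ((7−1)/7)^6 = 70993/117649.
E[#distinct] = 7·70993/117649 = 70993/16807.
≈ 4.2240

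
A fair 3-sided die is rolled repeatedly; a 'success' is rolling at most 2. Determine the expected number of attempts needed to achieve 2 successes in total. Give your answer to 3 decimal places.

By linearity (sum of 2 independent geometric waits), E[trials] = 2/p = 2/(2/3) = 3.
≈ 3.000

3.000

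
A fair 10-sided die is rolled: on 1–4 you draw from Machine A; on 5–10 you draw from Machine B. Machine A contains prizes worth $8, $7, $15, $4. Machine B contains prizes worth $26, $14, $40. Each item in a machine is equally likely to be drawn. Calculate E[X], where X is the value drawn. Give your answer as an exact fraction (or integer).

97/5 dollars

E[X | Machine A] = (8 + 7 + 15 + 4)/4 = 17/2
E[X | Machine B] = (26 + 14 + 40)/3 = 80/3
E[X] = (2/5)·17/2 + (3/5)·80/3 = 97/5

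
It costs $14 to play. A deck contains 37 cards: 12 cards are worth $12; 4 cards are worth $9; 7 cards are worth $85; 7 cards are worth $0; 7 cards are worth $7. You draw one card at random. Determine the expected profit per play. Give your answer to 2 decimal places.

$8.27

E[payout] = (12/37)·12 + (4/37)·9 + (7/37)·85 + (7/37)·0 + (7/37)·7 = 824/37
Expected profit = 824/37 − 14 = 306/37 ≈ $8.27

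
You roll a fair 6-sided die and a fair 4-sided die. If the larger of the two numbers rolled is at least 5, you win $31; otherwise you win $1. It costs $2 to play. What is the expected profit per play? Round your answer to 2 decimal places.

$9.00

E[payout] = (2/3)·1 + (1/3)·31 = 11
Expected profit = 11 − 2 = 9 ≈ $9.00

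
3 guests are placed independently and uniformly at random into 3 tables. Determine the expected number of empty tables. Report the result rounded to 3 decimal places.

Let Xⱼ=1 if table j is empty. P(Xⱼ=1) = ((3-1)/3)^3 = 8/27.
By linearity, E[#empty] = 3·8/27 = 8/9.
≈ 0.889

0.889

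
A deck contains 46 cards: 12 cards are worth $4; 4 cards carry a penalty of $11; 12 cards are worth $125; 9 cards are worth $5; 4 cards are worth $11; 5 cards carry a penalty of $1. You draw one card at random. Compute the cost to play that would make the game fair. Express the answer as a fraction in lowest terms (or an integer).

E[payout] = (12/46)·4 + (4/46)·(-11) + (12/46)·125 + (9/46)·5 + (4/46)·11 + (5/46)·(-1) = 794/23
Fair fee = E[payout] = 794/23

794/23 dollars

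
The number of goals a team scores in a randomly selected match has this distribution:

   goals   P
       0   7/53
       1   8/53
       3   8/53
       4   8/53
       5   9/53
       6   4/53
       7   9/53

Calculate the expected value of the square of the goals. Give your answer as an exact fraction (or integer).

1018/53

E[X²] = (7/53)·0 + (8/53)·1 + (8/53)·9 + (8/53)·16 + (9/53)·25 + (4/53)·36 + (9/53)·49
     = 1018/53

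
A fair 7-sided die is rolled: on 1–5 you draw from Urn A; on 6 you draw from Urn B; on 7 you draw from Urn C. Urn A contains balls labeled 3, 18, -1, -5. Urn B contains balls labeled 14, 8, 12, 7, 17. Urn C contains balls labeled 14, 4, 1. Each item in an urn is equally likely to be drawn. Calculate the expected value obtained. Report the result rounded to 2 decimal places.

5.24

E[X | Urn A] = (3 + 18 − 1 − 5)/4 = 15/4
E[X | Urn B] = (14 + 8 + 12 + 7 + 17)/5 = 58/5
E[X | Urn C] = (14 + 4 + 1)/3 = 19/3
E[X] = (5/7)·15/4 + (1/7)·58/5 + (1/7)·19/3 = 2201/420 ≈ 5.24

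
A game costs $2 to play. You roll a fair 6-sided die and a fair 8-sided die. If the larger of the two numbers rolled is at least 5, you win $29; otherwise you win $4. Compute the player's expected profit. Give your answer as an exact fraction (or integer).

56/3 dollars

E[payout] = (1/3)·4 + (2/3)·29 = 62/3
Expected profit = 62/3 − 2 = 56/3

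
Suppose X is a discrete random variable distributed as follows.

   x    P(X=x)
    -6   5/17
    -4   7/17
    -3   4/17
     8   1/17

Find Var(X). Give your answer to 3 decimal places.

9.758

E[X] = (5/17)·(-6) + (7/17)·(-4) + (4/17)·(-3) + (1/17)·8 = -62/17
E[X²] = (5/17)·36 + (7/17)·16 + (4/17)·9 + (1/17)·64 = 392/17
Var(X) = 392/17 − (-62/17)² = 2820/289 ≈ 9.758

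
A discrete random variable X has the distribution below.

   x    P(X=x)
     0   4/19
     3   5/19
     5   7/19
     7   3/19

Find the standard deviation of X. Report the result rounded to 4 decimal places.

E[X] = 71/19, E[X²] = 367/19
Var(X) = E[X²] − (E[X])² = 367/19 − 5041/361 = 1932/361
SD(X) = √(1932/361) ≈ 2.3134

2.3134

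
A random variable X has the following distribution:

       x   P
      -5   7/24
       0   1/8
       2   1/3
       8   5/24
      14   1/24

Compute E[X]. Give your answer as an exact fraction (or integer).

E[X] = (7/24)·(-5) + (1/8)·0 + (1/3)·2 + (5/24)·8 + (1/24)·14
     = 35/24

35/24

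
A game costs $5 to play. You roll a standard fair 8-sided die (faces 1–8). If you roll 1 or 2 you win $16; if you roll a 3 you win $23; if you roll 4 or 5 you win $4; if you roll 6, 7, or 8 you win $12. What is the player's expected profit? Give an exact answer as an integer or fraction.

E[payout] = (1/4)·4 + (3/8)·12 + (1/4)·16 + (1/8)·23 = 99/8
Expected profit = 99/8 − 5 = 59/8

59/8 dollars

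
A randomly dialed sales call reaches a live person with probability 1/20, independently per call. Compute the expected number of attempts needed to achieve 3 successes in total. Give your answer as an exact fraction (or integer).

60

By linearity (sum of 3 independent geometric waits), E[trials] = 3/p = 3/(1/20) = 60.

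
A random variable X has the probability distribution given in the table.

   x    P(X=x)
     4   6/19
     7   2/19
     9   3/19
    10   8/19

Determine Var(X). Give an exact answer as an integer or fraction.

E[X] = (6/19)·4 + (2/19)·7 + (3/19)·9 + (8/19)·10 = 145/19
E[X²] = (6/19)·16 + (2/19)·49 + (3/19)·81 + (8/19)·100 = 1237/19
Var(X) = 1237/19 − (145/19)² = 2478/361

2478/361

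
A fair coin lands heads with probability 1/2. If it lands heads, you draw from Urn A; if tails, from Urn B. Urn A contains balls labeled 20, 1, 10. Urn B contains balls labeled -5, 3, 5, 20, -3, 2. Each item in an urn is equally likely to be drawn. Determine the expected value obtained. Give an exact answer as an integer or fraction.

E[X | Urn A] = (20 + 1 + 10)/3 = 31/3
E[X | Urn B] = (-5 + 3 + 5 + 20 − 3 + 2)/6 = 11/3
E[X] = (1/2)·31/3 + (1/2)·11/3 = 7

7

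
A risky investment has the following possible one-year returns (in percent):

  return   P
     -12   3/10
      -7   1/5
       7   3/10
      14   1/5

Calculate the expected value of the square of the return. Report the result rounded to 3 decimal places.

106.900

E[X²] = (3/10)·144 + (1/5)·49 + (3/10)·49 + (1/5)·196
     = 1069/10 ≈ 106.900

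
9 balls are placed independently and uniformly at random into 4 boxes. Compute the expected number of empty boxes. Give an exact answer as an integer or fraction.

Let Xⱼ=1 if box j is empty. P(Xⱼ=1) = ((4-1)/4)^9 = 19683/262144.
By linearity, E[#empty] = 4·19683/262144 = 19683/65536.

19683/65536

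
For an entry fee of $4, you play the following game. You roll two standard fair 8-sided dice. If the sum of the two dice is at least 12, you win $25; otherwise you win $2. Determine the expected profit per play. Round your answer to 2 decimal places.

E[payout] = (49/64)·2 + (15/64)·25 = 473/64
Expected profit = 473/64 − 4 = 217/64 ≈ $3.39

$3.39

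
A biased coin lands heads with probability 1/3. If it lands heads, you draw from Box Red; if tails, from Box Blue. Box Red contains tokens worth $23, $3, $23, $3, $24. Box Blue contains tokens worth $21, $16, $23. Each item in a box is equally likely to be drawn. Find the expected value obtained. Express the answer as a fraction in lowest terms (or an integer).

92/5 dollars

E[X | Box Red] = (23 + 3 + 23 + 3 + 24)/5 = 76/5
E[X | Box Blue] = (21 + 16 + 23)/3 = 20
E[X] = (1/3)·76/5 + (2/3)·20 = 92/5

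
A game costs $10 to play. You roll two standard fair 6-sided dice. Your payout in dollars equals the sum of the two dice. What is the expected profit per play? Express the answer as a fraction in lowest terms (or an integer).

Distribution of the sum of the two dice: 2 w.p. 1/36, 3 w.p. 1/18, 4 w.p. 1/12, 5 w.p. 1/9, 6 w.p. 5/36, 7 w.p. 1/6, …
E[payout] = (1/36)·2 + (1/18)·3 + (1/12)·4 + (1/9)·5 + (5/36)·6 + (1/6)·7 + (5/36)·8 + (1/9)·9 + (1/12)·10 + (1/18)·11 + (1/36)·12 = 7
Expected profit = 7 − 10 = -3

-$3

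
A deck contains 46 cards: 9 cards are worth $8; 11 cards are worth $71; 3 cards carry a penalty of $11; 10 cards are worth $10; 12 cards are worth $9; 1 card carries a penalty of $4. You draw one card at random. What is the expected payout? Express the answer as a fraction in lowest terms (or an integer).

512/23 dollars

E[payout] = (9/46)·8 + (11/46)·71 + (3/46)·(-11) + (10/46)·10 + (12/46)·9 + (1/46)·(-4) = 512/23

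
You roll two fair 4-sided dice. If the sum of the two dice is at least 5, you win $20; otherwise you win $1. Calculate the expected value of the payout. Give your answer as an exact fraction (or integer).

103/8 dollars

E[payout] = (3/8)·1 + (5/8)·20 = 103/8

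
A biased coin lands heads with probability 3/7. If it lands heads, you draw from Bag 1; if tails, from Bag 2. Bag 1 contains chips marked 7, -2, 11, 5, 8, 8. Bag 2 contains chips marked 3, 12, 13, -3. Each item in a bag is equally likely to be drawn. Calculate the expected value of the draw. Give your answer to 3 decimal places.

6.214

E[X | Bag 1] = (7 − 2 + 11 + 5 + 8 + 8)/6 = 37/6
E[X | Bag 2] = (3 + 12 + 13 − 3)/4 = 25/4
E[X] = (3/7)·37/6 + (4/7)·25/4 = 87/14 ≈ 6.214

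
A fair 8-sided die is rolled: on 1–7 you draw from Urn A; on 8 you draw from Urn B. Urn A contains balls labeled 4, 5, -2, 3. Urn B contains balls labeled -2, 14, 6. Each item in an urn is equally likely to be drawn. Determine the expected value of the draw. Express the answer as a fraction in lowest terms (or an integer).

47/16

E[X | Urn A] = (4 + 5 − 2 + 3)/4 = 5/2
E[X | Urn B] = (-2 + 14 + 6)/3 = 6
E[X] = (7/8)·5/2 + (1/8)·6 = 47/16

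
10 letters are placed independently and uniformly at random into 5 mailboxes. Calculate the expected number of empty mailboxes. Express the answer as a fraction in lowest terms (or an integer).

1048576/1953125

Let Xⱼ=1 if mailbox j is empty. P(Xⱼ=1) = ((5-1)/5)^10 = 1048576/9765625.
By linearity, E[#empty] = 5·1048576/9765625 = 1048576/1953125.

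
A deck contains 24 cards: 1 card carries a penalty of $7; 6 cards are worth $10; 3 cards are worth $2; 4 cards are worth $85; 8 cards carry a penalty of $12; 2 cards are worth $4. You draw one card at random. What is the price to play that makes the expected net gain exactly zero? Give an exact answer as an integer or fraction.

311/24 dollars

E[payout] = (1/24)·(-7) + (6/24)·10 + (3/24)·2 + (4/24)·85 + (8/24)·(-12) + (2/24)·4 = 311/24
Fair fee = E[payout] = 311/24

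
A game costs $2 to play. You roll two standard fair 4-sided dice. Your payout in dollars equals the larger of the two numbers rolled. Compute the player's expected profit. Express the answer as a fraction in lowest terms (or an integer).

9/8 dollars

Distribution of the larger of the two numbers rolled: 1 w.p. 1/16, 2 w.p. 3/16, 3 w.p. 5/16, 4 w.p. 7/16
E[payout] = (1/16)·1 + (3/16)·2 + (5/16)·3 + (7/16)·4 = 25/8
Expected profit = 25/8 − 2 = 9/8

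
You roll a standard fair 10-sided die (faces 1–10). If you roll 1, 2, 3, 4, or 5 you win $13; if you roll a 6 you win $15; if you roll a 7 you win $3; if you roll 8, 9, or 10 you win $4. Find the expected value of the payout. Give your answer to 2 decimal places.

$9.50

E[payout] = (1/10)·3 + (3/10)·4 + (1/2)·13 + (1/10)·15 = 19/2
≈ $9.50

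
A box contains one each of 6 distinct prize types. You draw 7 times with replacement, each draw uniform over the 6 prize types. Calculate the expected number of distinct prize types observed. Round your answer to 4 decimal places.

4.3255

Let Xⱼ=1 if type j appears at least once. P(Xⱼ=1) = 1 − ((6−1)/6)^7 = 201811/279936.
E[#distinct] = 6·201811/279936 = 201811/46656.
≈ 4.3255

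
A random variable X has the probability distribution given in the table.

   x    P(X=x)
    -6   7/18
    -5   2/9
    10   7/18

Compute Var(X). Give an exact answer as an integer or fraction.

4718/81

E[X] = (7/18)·(-6) + (2/9)·(-5) + (7/18)·10 = 4/9
E[X²] = (7/18)·36 + (2/9)·25 + (7/18)·100 = 526/9
Var(X) = 526/9 − (4/9)² = 4718/81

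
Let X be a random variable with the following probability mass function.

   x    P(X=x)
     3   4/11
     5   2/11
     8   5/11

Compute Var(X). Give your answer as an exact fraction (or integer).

622/121

E[X] = (4/11)·3 + (2/11)·5 + (5/11)·8 = 62/11
E[X²] = (4/11)·9 + (2/11)·25 + (5/11)·64 = 406/11
Var(X) = 406/11 − (62/11)² = 622/121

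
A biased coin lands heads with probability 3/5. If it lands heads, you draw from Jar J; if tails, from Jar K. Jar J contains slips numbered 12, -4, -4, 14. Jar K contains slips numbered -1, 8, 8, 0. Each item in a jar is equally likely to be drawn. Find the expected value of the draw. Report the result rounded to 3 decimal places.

E[X | Jar J] = (12 − 4 − 4 + 14)/4 = 9/2
E[X | Jar K] = (-1 + 8 + 8 + 0)/4 = 15/4
E[X] = (3/5)·9/2 + (2/5)·15/4 = 21/5 ≈ 4.200

4.200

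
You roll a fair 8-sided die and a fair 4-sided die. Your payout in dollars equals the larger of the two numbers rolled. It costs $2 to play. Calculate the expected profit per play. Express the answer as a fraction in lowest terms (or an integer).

Distribution of the larger of the two numbers rolled: 1 w.p. 1/32, 2 w.p. 3/32, 3 w.p. 5/32, 4 w.p. 7/32, 5 w.p. 1/8, 6 w.p. 1/8, …
E[payout] = (1/32)·1 + (3/32)·2 + (5/32)·3 + (7/32)·4 + (1/8)·5 + (1/8)·6 + (1/8)·7 + (1/8)·8 = 77/16
Expected profit = 77/16 − 2 = 45/16

45/16 dollars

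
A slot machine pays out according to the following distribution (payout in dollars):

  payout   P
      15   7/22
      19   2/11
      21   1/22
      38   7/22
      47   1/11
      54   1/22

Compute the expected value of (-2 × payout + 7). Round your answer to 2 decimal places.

E[-2x+7] = (7/22)·(-23) + (2/11)·(-31) + (1/22)·(-35) + (7/22)·(-69) + (1/11)·(-87) + (1/22)·(-101)
     = -49 ≈ -49.00

-49.00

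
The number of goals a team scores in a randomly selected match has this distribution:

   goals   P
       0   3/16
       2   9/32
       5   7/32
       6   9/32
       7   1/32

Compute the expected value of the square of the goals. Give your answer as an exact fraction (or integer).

73/4

E[X²] = (3/16)·0 + (9/32)·4 + (7/32)·25 + (9/32)·36 + (1/32)·49
     = 73/4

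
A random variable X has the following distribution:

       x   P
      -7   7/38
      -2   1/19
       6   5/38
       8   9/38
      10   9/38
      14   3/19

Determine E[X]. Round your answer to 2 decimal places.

5.87

E[X] = (7/38)·(-7) + (1/19)·(-2) + (5/38)·6 + (9/38)·8 + (9/38)·10 + (3/19)·14
     = 223/38 ≈ 5.87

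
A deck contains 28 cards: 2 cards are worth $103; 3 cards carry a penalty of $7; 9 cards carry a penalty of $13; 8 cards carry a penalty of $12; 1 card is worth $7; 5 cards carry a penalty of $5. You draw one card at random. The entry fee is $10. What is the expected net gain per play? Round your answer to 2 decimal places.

-$11.64

E[payout] = (2/28)·103 + (3/28)·(-7) + (9/28)·(-13) + (8/28)·(-12) + (1/28)·7 + (5/28)·(-5) = -23/14
Expected profit = -23/14 − 10 = -163/14 ≈ -$11.64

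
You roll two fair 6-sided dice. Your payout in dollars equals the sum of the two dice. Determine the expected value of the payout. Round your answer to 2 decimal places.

Distribution of the sum of the two dice: 2 w.p. 1/36, 3 w.p. 1/18, 4 w.p. 1/12, 5 w.p. 1/9, 6 w.p. 5/36, 7 w.p. 1/6, …
E[payout] = (1/36)·2 + (1/18)·3 + (1/12)·4 + (1/9)·5 + (5/36)·6 + (1/6)·7 + (5/36)·8 + (1/9)·9 + (1/12)·10 + (1/18)·11 + (1/36)·12 = 7
≈ $7.00

$7.00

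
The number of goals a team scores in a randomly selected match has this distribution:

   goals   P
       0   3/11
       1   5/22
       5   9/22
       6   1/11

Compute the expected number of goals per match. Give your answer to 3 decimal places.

2.818

E[X] = (3/11)·0 + (5/22)·1 + (9/22)·5 + (1/11)·6
     = 31/11 ≈ 2.818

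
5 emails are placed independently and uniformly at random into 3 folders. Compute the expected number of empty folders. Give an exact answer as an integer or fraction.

32/81

Let Xⱼ=1 if folder j is empty. P(Xⱼ=1) = ((3-1)/3)^5 = 32/243.
By linearity, E[#empty] = 3·32/243 = 32/81.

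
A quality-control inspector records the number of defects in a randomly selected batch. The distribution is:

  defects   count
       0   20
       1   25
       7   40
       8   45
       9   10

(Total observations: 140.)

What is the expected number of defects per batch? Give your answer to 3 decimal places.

Total = 140, so P(defects=0) = 20/140, etc.
E[X] = (1/7)·0 + (5/28)·1 + (2/7)·7 + (9/28)·8 + (1/14)·9
     = 151/28 ≈ 5.393

5.393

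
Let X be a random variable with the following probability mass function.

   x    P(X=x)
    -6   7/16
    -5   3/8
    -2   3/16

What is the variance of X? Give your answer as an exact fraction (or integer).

E[X] = (7/16)·(-6) + (3/8)·(-5) + (3/16)·(-2) = -39/8
E[X²] = (7/16)·36 + (3/8)·25 + (3/16)·4 = 207/8
Var(X) = 207/8 − (-39/8)² = 135/64

135/64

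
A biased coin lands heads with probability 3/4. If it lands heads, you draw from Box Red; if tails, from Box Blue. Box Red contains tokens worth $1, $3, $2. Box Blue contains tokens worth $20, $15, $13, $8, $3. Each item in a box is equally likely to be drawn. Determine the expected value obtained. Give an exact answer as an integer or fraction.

89/20 dollars

E[X | Box Red] = (1 + 3 + 2)/3 = 2
E[X | Box Blue] = (20 + 15 + 13 + 8 + 3)/5 = 59/5
E[X] = (3/4)·2 + (1/4)·59/5 = 89/20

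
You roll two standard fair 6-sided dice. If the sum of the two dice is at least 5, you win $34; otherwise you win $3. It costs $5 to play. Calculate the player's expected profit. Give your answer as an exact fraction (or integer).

E[payout] = (1/6)·3 + (5/6)·34 = 173/6
Expected profit = 173/6 − 5 = 143/6

143/6 dollars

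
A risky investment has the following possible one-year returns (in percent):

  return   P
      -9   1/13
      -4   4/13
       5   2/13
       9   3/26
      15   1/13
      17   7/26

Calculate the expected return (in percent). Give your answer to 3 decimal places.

E[X] = (1/13)·(-9) + (4/13)·(-4) + (2/13)·5 + (3/26)·9 + (1/13)·15 + (7/26)·17
     = 73/13 ≈ 5.615

5.615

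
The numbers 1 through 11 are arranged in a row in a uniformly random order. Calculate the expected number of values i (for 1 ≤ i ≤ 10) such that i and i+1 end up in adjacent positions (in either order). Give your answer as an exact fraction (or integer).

20/11

For each i ∈ {1,…,10}, let Xᵢ = 1 if i and i+1 are adjacent. P(Xᵢ=1) = 2·(11−1)!/11! = 2/11.
By linearity, E[ΣXᵢ] = (10)·(2/11) = 20/11.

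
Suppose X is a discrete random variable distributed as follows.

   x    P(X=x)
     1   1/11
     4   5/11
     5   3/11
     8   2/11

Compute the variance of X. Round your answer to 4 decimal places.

3.4711

E[X] = (1/11)·1 + (5/11)·4 + (3/11)·5 + (2/11)·8 = 52/11
E[X²] = (1/11)·1 + (5/11)·16 + (3/11)·25 + (2/11)·64 = 284/11
Var(X) = 284/11 − (52/11)² = 420/121 ≈ 3.4711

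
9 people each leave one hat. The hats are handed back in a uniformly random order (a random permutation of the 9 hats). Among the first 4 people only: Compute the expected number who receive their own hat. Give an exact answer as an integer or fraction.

4/9

Let Xᵢ = 1 if person i gets their own hat. For each i, P(Xᵢ=1) = 1/9.
By linearity of expectation, E[X₁+…+X_4] = 4·(1/9) = 4/9.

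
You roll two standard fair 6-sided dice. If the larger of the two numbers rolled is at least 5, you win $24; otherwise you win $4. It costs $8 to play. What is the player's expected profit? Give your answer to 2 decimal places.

$7.11

E[payout] = (4/9)·4 + (5/9)·24 = 136/9
Expected profit = 136/9 − 8 = 64/9 ≈ $7.11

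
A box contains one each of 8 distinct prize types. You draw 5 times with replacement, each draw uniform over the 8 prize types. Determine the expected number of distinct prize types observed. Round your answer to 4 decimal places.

3.8967

Let Xⱼ=1 if type j appears at least once. P(Xⱼ=1) = 1 − ((8−1)/8)^5 = 15961/32768.
E[#distinct] = 8·15961/32768 = 15961/4096.
≈ 3.8967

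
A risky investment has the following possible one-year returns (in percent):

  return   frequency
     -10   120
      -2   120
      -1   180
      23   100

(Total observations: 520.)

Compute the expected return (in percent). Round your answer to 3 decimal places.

Total = 520, so P(return=-10) = 120/520, etc.
E[X] = (3/13)·(-10) + (3/13)·(-2) + (9/26)·(-1) + (5/26)·23
     = 17/13 ≈ 1.308

1.308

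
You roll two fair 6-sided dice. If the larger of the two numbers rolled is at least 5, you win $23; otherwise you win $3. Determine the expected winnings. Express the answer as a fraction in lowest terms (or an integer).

E[payout] = (4/9)·3 + (5/9)·23 = 127/9

127/9 dollars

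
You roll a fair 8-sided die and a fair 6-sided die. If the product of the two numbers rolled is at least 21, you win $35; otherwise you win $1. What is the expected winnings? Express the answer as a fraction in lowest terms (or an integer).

131/12 dollars

E[payout] = (17/24)·1 + (7/24)·35 = 131/12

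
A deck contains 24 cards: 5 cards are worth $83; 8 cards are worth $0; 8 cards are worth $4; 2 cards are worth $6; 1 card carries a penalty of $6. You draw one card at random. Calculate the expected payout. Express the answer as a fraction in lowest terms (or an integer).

151/8 dollars

E[payout] = (5/24)·83 + (8/24)·0 + (8/24)·4 + (2/24)·6 + (1/24)·(-6) = 151/8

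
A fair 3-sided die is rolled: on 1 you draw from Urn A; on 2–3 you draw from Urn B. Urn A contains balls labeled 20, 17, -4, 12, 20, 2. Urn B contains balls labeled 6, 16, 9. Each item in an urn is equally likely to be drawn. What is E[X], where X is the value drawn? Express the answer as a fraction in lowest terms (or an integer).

191/18

E[X | Urn A] = (20 + 17 − 4 + 12 + 20 + 2)/6 = 67/6
E[X | Urn B] = (6 + 16 + 9)/3 = 31/3
E[X] = (1/3)·67/6 + (2/3)·31/3 = 191/18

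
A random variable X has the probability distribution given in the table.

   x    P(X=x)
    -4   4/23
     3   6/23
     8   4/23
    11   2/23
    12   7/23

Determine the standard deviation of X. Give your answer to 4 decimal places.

5.7929

E[X] = 140/23, E[X²] = 1624/23
Var(X) = E[X²] − (E[X])² = 1624/23 − 19600/529 = 17752/529
SD(X) = √(17752/529) ≈ 5.7929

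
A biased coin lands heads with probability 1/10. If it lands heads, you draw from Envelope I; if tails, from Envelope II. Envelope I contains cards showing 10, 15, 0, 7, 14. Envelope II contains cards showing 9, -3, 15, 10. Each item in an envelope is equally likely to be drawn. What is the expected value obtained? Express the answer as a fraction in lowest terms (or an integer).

E[X | Envelope I] = (10 + 15 + 0 + 7 + 14)/5 = 46/5
E[X | Envelope II] = (9 − 3 + 15 + 10)/4 = 31/4
E[X] = (1/10)·46/5 + (9/10)·31/4 = 1579/200

1579/200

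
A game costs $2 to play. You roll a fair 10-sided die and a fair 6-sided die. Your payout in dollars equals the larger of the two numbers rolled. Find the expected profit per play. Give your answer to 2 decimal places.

Distribution of the larger of the two numbers rolled: 1 w.p. 1/60, 2 w.p. 1/20, 3 w.p. 1/12, 4 w.p. 7/60, 5 w.p. 3/20, 6 w.p. 11/60, …
E[payout] = (1/60)·1 + (1/20)·2 + (1/12)·3 + (7/60)·4 + (3/20)·5 + (11/60)·6 + (1/10)·7 + (1/10)·8 + (1/10)·9 + (1/10)·10 = 73/12
Expected profit = 73/12 − 2 = 49/12 ≈ $4.08

$4.08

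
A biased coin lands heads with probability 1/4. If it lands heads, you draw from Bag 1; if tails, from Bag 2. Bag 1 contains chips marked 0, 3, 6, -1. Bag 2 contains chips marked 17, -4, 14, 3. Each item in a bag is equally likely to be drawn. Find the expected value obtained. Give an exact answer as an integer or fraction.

E[X | Bag 1] = (0 + 3 + 6 − 1)/4 = 2
E[X | Bag 2] = (17 − 4 + 14 + 3)/4 = 15/2
E[X] = (1/4)·2 + (3/4)·15/2 = 49/8

49/8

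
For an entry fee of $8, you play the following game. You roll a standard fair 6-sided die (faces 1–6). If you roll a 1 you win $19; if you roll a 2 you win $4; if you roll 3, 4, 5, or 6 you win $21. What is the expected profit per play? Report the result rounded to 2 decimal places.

$9.83

E[payout] = (1/6)·4 + (1/6)·19 + (2/3)·21 = 107/6
Expected profit = 107/6 − 8 = 59/6 ≈ $9.83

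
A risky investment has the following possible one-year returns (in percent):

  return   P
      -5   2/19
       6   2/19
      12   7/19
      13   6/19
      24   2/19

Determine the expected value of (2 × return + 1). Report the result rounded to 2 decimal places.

23.32

E[2x+1] = (2/19)·(-9) + (2/19)·13 + (7/19)·25 + (6/19)·27 + (2/19)·49
     = 443/19 ≈ 23.32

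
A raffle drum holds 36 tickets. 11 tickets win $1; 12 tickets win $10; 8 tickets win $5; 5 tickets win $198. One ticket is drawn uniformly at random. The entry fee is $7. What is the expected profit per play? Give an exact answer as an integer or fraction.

E[payout] = (11/36)·1 + (12/36)·10 + (8/36)·5 + (5/36)·198 = 129/4
Expected profit = 129/4 − 7 = 101/4

101/4 dollars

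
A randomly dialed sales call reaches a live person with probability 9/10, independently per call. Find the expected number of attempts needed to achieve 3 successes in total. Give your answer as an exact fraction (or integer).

By linearity (sum of 3 independent geometric waits), E[trials] = 3/p = 3/(9/10) = 10/3.

10/3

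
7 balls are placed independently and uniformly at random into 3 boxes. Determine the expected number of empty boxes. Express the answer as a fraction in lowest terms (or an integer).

128/729

Let Xⱼ=1 if box j is empty. P(Xⱼ=1) = ((3-1)/3)^7 = 128/2187.
By linearity, E[#empty] = 3·128/2187 = 128/729.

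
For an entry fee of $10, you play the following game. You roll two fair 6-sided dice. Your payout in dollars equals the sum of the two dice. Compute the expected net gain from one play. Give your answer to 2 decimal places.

-$3.00

Distribution of the sum of the two dice: 2 w.p. 1/36, 3 w.p. 1/18, 4 w.p. 1/12, 5 w.p. 1/9, 6 w.p. 5/36, 7 w.p. 1/6, …
E[payout] = (1/36)·2 + (1/18)·3 + (1/12)·4 + (1/9)·5 + (5/36)·6 + (1/6)·7 + (5/36)·8 + (1/9)·9 + (1/12)·10 + (1/18)·11 + (1/36)·12 = 7
Expected profit = 7 − 10 = -3 ≈ -$3.00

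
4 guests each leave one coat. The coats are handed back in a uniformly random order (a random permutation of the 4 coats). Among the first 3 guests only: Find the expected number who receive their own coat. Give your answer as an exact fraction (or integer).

Let Xᵢ = 1 if person i gets their own coat. For each i, P(Xᵢ=1) = 1/4.
By linearity of expectation, E[X₁+…+X_3] = 3·(1/4) = 3/4.

3/4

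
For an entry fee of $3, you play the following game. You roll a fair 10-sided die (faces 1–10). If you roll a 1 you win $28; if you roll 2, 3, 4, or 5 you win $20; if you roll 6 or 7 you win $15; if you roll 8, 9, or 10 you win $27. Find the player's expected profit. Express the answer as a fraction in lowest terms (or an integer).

E[payout] = (1/5)·15 + (2/5)·20 + (3/10)·27 + (1/10)·28 = 219/10
Expected profit = 219/10 − 3 = 189/10

189/10 dollars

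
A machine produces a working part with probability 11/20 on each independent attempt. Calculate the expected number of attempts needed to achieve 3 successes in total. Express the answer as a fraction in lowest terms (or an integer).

60/11

By linearity (sum of 3 independent geometric waits), E[trials] = 3/p = 3/(11/20) = 60/11.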